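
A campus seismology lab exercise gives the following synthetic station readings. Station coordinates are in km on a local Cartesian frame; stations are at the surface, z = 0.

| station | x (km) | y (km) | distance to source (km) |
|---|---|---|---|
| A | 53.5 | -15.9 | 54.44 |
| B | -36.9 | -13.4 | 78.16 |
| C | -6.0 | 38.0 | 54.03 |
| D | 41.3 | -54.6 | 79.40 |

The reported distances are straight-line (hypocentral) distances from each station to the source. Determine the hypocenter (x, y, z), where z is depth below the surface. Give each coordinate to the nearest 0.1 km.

x ≈ 26.5 km, y ≈ 14.5 km, depth ≈ 36.2 km

Each station gives a sphere (x−x_i)² + (y−y_i)² + z² = d_i² (stations at z=0).
Subtracting the A sphere from B and C: z² cancels, leaving linear equations in x and y:
-180.8 x + 5.0 y = -4719.16
-119.0 x + 107.8 y = -1590.59
Solving: x ≈ 26.503, y ≈ 14.501 km (keep extra digits for the depth step; rounded: 26.5, 14.5).
Then from the A sphere: z² = 54.44² − (x − 53.5)² − (y + 15.9)² with x = 26.503, y = 14.501, so z ≈ 36.203 ≈ 36.2 km.
Check against D (with the unrounded solution): distance 79.40 ≈ 79.40 km. ✓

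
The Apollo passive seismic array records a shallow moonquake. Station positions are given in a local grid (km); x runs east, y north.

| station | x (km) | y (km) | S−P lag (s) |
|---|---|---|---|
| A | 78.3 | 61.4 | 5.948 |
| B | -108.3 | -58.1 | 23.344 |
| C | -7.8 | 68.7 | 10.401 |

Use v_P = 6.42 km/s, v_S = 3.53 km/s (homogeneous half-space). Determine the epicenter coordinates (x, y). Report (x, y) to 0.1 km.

Distance from S−P lag: d = Δt · v_P v_S / (v_P − v_S) = Δt · (6.42·3.53)/(6.42−3.53) ≈ 7.8417·Δt.
So d_A = 46.64, d_B = 183.06, d_C = 81.56 km.
Circle about each station: (x − 78.3)² + (y − 61.4)² = 46.64²; (x + 108.3)² + (y + 58.1)² = 183.06²; (x + 7.8)² + (y − 68.7)² = 81.56².
Subtracting the A equation from the B and C equations removes the quadratic terms:
-373.2 x − 239.0 y = -26132.02
-172.2 x + 14.6 y = -9597.06
Solving the 2×2 system: x ≈ 57.4, y ≈ 19.7 km.

57.4 km east, 19.7 km north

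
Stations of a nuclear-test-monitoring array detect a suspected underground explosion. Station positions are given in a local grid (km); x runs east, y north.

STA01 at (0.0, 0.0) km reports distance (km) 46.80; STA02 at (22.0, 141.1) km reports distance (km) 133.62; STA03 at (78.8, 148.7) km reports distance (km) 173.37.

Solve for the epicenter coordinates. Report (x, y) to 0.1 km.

Circle about each station: x² + y² = 46.80²; (x − 22.0)² + (y − 141.1)² = 133.62²; (x − 78.8)² + (y − 148.7)² = 173.37².
Subtracting pairs of circle equations eliminates x²+y² and gives linear equations (the radical axes):
44.0 x + 282.2 y = 4729.15
157.6 x + 297.4 y = 454.21
Solving the 2×2 system: x ≈ -40.7, y ≈ 23.1 km.

x ≈ -40.7 km, y ≈ 23.1 km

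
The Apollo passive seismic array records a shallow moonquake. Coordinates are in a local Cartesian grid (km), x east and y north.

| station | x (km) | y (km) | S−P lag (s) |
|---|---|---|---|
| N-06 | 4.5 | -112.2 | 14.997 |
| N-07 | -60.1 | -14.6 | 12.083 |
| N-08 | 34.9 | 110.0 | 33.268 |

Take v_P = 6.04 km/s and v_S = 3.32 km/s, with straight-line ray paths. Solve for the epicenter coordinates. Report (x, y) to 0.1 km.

Distance from S−P lag: d = Δt · v_P v_S / (v_P − v_S) = Δt · (6.04·3.32)/(6.04−3.32) ≈ 7.3724·Δt.
So d_N-06 = 110.56, d_N-07 = 89.08, d_N-08 = 245.26 km.
Circle about each station: (x − 4.5)² + (y + 112.2)² = 110.56²; (x + 60.1)² + (y + 14.6)² = 89.08²; (x − 34.9)² + (y − 110.0)² = 245.26².
Subtracting the N-06 equation from the N-07 and N-08 equations removes the quadratic terms:
-129.2 x + 195.2 y = -4495.65
60.8 x + 444.4 y = -47220.03
Solving the 2×2 system: x ≈ -104.2, y ≈ -92.0 km.
Check against N-06 (with the unrounded x, y): √((x − 4.5)²+(y + 112.2)²) = 110.56 ≈ 110.56 km. ✓

(-104.2, -92.0)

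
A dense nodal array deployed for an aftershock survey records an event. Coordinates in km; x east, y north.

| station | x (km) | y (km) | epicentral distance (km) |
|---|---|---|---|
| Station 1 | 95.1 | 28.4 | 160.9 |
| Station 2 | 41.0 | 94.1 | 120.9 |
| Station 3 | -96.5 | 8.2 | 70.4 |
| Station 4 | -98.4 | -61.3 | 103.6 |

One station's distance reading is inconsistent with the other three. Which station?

Solve using three stations at a time. Using Station 1, Station 2, Station 4 (subtract circle equations pairwise → linear system) gives (x, y) ≈ (-65.6, 37.0).
Distances from that point to each station vs reported:
  Station 1: calculated 160.9 vs reported 160.9 → residual 0.0 km
  Station 2: calculated 120.9 vs reported 120.9 → residual 0.0 km
  Station 3: calculated 42.2 vs reported 70.4 → residual 28.2 km
  Station 4: calculated 103.6 vs reported 103.6 → residual 0.0 km
Station 1, Station 2, Station 4 are mutually consistent (residuals ≈ 0); Station 3 is off by 28.2 km.

Station 3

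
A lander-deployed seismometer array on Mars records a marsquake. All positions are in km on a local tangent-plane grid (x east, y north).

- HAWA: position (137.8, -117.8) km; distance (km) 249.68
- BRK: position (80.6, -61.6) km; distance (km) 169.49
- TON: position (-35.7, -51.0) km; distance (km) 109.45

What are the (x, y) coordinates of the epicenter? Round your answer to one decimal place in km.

x ≈ -39.1 km, y ≈ 58.4 km

Circle about each station: (x − 137.8)² + (y + 117.8)² = 249.68²; (x − 80.6)² + (y + 61.6)² = 169.49²; (x + 35.7)² + (y + 51.0)² = 109.45².
Subtracting pairs of circle equations eliminates x²+y² and gives linear equations (the radical axes):
-114.4 x + 112.4 y = 11038.48
-347.0 x + 133.6 y = 21370.61
Solving the 2×2 system: x ≈ -39.1, y ≈ 58.4 km.
Check against HAWA (with the unrounded x, y): √((x − 137.8)²+(y + 117.8)²) = 249.69 ≈ 249.68 km. ✓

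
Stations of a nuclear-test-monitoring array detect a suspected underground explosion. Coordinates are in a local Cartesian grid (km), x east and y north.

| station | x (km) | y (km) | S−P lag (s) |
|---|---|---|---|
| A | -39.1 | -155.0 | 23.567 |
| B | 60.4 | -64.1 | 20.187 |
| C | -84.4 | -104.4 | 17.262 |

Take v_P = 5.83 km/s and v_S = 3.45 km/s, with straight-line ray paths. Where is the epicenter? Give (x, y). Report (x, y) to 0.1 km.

x ≈ -73.9 km, y ≈ 41.1 km

Distance from S−P lag: d = Δt · v_P v_S / (v_P − v_S) = Δt · (5.83·3.45)/(5.83−3.45) ≈ 8.4511·Δt.
So d_A = 199.17, d_B = 170.60, d_C = 145.88 km.
Circle about each station: (x + 39.1)² + (y + 155.0)² = 199.17²; (x − 60.4)² + (y + 64.1)² = 170.60²; (x + 84.4)² + (y + 104.4)² = 145.88².
Subtracting pairs of circle equations eliminates x²+y² and gives linear equations (the radical axes):
199.0 x + 181.8 y = -7232.51
-90.6 x + 101.2 y = 10856.62
Solving the 2×2 system: x ≈ -73.9, y ≈ 41.1 km.
Check against A (with the unrounded x, y): √((x + 39.1)²+(y + 155.0)²) = 199.18 ≈ 199.17 km. ✓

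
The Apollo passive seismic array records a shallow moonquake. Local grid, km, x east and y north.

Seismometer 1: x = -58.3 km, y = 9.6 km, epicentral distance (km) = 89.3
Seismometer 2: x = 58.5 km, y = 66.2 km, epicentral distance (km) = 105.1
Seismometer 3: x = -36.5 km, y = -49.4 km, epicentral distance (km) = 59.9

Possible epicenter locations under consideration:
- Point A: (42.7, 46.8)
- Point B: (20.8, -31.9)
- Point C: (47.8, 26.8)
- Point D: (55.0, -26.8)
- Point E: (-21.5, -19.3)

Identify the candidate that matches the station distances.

For each candidate, compare |candidate − station| to the reported distance:
Point A: residuals Seismometer 1 18.3, Seismometer 2 80.1, Seismometer 3 64.7 → max 80.1 km
Point B: residuals Seismometer 1 0.0, Seismometer 2 0.0, Seismometer 3 0.0 → max 0.0 km
Point C: residuals Seismometer 1 18.2, Seismometer 2 64.3, Seismometer 3 53.7 → max 64.3 km
Point D: residuals Seismometer 1 29.7, Seismometer 2 12.0, Seismometer 3 34.3 → max 34.3 km
Point E: residuals Seismometer 1 42.5, Seismometer 2 12.0, Seismometer 3 26.3 → max 42.5 km
Only Point B has all residuals ≈ 0.

Point B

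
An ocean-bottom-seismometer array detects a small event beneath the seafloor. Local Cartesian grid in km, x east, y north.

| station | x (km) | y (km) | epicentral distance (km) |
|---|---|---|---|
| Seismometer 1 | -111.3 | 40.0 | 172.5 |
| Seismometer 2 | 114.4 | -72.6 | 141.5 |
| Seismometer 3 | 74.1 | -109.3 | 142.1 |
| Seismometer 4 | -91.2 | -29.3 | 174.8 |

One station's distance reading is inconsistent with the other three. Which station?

Solve using three stations at a time. Using Seismometer 1, Seismometer 2, Seismometer 4 (subtract circle equations pairwise → linear system) gives (x, y) ≈ (60.1, 57.9).
Distances from that point to each station vs reported:
  Seismometer 1: calculated 172.4 vs reported 172.5 → residual 0.1 km
  Seismometer 2: calculated 141.4 vs reported 141.5 → residual 0.1 km
  Seismometer 3: calculated 167.8 vs reported 142.1 → residual 25.7 km
  Seismometer 4: calculated 174.7 vs reported 174.8 → residual 0.1 km
Seismometer 1, Seismometer 2, Seismometer 4 are mutually consistent (residuals ≈ 0); Seismometer 3 is off by 25.7 km.

Seismometer 3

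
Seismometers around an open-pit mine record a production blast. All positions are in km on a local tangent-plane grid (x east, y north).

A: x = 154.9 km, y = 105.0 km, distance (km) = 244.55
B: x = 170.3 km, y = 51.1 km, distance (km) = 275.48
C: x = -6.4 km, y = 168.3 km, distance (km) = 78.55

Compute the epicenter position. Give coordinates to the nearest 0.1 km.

Circle about each station: (x − 154.9)² + (y − 105.0)² = 244.55²; (x − 170.3)² + (y − 51.1)² = 275.48²; (x + 6.4)² + (y − 168.3)² = 78.55².
Subtracting the A equation from the B and C equations removes the quadratic terms:
30.8 x − 107.8 y = -19490.24
-322.6 x + 126.6 y = 46981.44
Solving the 2×2 system: x ≈ -84.1, y ≈ 156.8 km.

-84.1 km east, 156.8 km north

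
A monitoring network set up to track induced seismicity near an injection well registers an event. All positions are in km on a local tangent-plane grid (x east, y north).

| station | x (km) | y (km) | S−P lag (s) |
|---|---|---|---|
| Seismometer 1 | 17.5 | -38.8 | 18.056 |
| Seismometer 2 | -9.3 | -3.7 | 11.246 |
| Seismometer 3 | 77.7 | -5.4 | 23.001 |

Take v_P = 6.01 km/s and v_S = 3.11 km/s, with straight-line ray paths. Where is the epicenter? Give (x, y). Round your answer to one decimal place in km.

-60.9 km east, 47.2 km north

Distance from S−P lag: d = Δt · v_P v_S / (v_P − v_S) = Δt · (6.01·3.11)/(6.01−3.11) ≈ 6.4452·Δt.
So d_Seismometer 1 = 116.37, d_Seismometer 2 = 72.48, d_Seismometer 3 = 148.25 km.
Circle about each station: (x − 17.5)² + (y + 38.8)² = 116.37²; (x + 9.3)² + (y + 3.7)² = 72.48²; (x − 77.7)² + (y + 5.4)² = 148.25².
Subtracting pairs of circle equations eliminates x²+y² and gives linear equations (the radical axes):
-53.6 x + 70.2 y = 6577.12
120.4 x + 66.8 y = -4181.33
Solving the 2×2 system: x ≈ -60.9, y ≈ 47.2 km.
Check against Seismometer 1 (with the unrounded x, y): √((x − 17.5)²+(y + 38.8)²) = 116.37 ≈ 116.37 km. ✓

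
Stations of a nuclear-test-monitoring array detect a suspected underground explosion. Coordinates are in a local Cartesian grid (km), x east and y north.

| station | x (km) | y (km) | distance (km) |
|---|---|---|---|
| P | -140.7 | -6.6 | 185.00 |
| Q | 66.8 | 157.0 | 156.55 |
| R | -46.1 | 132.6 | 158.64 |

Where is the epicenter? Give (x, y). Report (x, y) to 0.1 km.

x ≈ 44.1 km, y ≈ 2.1 km

Circle about each station: (x + 140.7)² + (y + 6.6)² = 185.00²; (x − 66.8)² + (y − 157.0)² = 156.55²; (x + 46.1)² + (y − 132.6)² = 158.64².
Subtracting the P equation from the Q and R equations removes the quadratic terms:
415.0 x + 327.2 y = 18988.29
189.2 x + 278.4 y = 8926.27
Solving the 2×2 system: x ≈ 44.1, y ≈ 2.1 km.
Check against P (with the unrounded x, y): √((x + 140.7)²+(y + 6.6)²) = 185.01 ≈ 185.00 km. ✓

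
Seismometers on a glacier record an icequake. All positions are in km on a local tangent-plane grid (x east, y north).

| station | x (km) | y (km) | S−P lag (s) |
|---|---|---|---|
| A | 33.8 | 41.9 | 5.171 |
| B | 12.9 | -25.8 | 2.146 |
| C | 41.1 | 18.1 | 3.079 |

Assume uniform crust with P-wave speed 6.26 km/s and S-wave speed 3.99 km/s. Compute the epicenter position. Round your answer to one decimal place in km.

Distance from S−P lag: d = Δt · v_P v_S / (v_P − v_S) = Δt · (6.26·3.99)/(6.26−3.99) ≈ 11.0033·Δt.
So d_A = 56.90, d_B = 23.61, d_C = 33.88 km.
Circle about each station: (x − 33.8)² + (y − 41.9)² = 56.90²; (x − 12.9)² + (y + 25.8)² = 23.61²; (x − 41.1)² + (y − 18.1)² = 33.88².
Subtracting pairs of circle equations eliminates x²+y² and gives linear equations (the radical axes):
-41.8 x − 135.4 y = 614.18
14.6 x − 47.6 y = 1208.53
Solving the 2×2 system: x ≈ 33.9, y ≈ -15.0 km.

33.9 km east, -15.0 km north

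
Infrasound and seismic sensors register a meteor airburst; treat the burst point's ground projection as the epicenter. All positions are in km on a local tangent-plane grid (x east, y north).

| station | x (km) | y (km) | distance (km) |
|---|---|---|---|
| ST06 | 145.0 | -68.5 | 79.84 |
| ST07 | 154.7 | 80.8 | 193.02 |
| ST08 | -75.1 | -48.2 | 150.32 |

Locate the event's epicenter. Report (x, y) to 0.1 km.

(68.7, -92.0)

Circle about each station: (x − 145.0)² + (y + 68.5)² = 79.84²; (x − 154.7)² + (y − 80.8)² = 193.02²; (x + 75.1)² + (y + 48.2)² = 150.32².
Subtracting the ST06 equation from the ST07 and ST08 equations removes the quadratic terms:
19.4 x + 298.6 y = -26138.81
-440.2 x + 40.6 y = -33975.68
Solving the 2×2 system: x ≈ 68.7, y ≈ -92.0 km.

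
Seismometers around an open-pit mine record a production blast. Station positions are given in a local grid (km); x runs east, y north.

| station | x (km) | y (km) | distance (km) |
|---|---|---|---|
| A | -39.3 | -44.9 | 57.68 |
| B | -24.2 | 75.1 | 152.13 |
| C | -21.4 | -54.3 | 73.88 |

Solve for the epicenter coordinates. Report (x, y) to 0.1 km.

-95.1 km east, -59.5 km north

Circle about each station: (x + 39.3)² + (y + 44.9)² = 57.68²; (x + 24.2)² + (y − 75.1)² = 152.13²; (x + 21.4)² + (y + 54.3)² = 73.88².
Subtracting the A equation from the B and C equations removes the quadratic terms:
30.2 x + 240.0 y = -17151.40
35.8 x − 18.8 y = -2285.32
Solving the 2×2 system: x ≈ -95.1, y ≈ -59.5 km.
Check against A (with the unrounded x, y): √((x + 39.3)²+(y + 44.9)²) = 57.66 ≈ 57.68 km. ✓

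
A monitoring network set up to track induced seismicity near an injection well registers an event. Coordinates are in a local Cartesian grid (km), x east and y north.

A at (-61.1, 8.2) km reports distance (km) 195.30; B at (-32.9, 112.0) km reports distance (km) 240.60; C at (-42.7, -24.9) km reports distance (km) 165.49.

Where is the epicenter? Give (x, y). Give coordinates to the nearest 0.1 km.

Circle about each station: (x + 61.1)² + (y − 8.2)² = 195.30²; (x + 32.9)² + (y − 112.0)² = 240.60²; (x + 42.7)² + (y + 24.9)² = 165.49².
Subtracting pairs of circle equations eliminates x²+y² and gives linear equations (the radical axes):
56.4 x + 207.6 y = -9920.31
36.8 x − 66.2 y = 9398.00
Solving the 2×2 system: x ≈ 113.8, y ≈ -78.7 km.
Check against A (with the unrounded x, y): √((x + 61.1)²+(y − 8.2)²) = 195.30 ≈ 195.30 km. ✓

(113.8, -78.7)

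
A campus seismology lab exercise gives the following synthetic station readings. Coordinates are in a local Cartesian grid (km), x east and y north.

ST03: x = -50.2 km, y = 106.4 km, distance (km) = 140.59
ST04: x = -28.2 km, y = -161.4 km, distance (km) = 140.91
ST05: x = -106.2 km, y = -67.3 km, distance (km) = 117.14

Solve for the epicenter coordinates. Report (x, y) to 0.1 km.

Circle about each station: (x + 50.2)² + (y − 106.4)² = 140.59²; (x + 28.2)² + (y + 161.4)² = 140.91²; (x + 106.2)² + (y + 67.3)² = 117.14².
Subtracting the ST03 equation from the ST04 and ST05 equations removes the quadratic terms:
44.0 x − 535.6 y = 12914.12
-112.0 x − 347.4 y = 8010.50
Solving the 2×2 system: x ≈ 2.6, y ≈ -23.9 km.

2.6 km east, -23.9 km north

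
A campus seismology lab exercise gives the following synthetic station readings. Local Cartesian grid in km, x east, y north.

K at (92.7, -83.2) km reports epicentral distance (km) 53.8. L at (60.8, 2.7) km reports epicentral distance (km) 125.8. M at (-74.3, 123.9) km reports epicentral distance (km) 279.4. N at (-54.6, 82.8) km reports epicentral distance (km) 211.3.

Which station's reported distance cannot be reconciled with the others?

N

Solve using three stations at a time. Using K, L, M (subtract circle equations pairwise → linear system) gives (x, y) ≈ (56.4, -123.1).
Distances from that point to each station vs reported:
  K: calculated 53.9 vs reported 53.8 → residual 0.1 km
  L: calculated 125.9 vs reported 125.8 → residual 0.1 km
  M: calculated 279.4 vs reported 279.4 → residual 0.0 km
  N: calculated 233.9 vs reported 211.3 → residual 22.6 km
K, L, M are mutually consistent (residuals ≈ 0); N is off by 22.6 km.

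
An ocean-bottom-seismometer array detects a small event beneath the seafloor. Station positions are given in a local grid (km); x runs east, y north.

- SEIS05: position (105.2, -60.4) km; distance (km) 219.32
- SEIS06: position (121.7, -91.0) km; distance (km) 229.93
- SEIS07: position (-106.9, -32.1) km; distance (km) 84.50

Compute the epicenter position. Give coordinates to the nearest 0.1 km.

x ≈ -106.8 km, y ≈ -116.6 km

Circle about each station: (x − 105.2)² + (y + 60.4)² = 219.32²; (x − 121.7)² + (y + 91.0)² = 229.93²; (x + 106.9)² + (y + 32.1)² = 84.50².
Subtracting the SEIS05 equation from the SEIS06 and SEIS07 equations removes the quadratic terms:
33.0 x − 61.2 y = 3610.15
-424.2 x + 56.6 y = 38703.83
Solving the 2×2 system: x ≈ -106.8, y ≈ -116.6 km.
Check against SEIS05 (with the unrounded x, y): √((x − 105.2)²+(y + 60.4)²) = 219.31 ≈ 219.32 km. ✓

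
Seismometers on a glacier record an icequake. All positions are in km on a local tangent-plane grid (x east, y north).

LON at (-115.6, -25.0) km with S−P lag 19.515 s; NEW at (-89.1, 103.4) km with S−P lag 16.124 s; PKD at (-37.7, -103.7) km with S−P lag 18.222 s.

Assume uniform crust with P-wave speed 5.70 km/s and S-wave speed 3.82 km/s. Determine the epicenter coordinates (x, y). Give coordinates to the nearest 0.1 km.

Distance from S−P lag: d = Δt · v_P v_S / (v_P − v_S) = Δt · (5.70·3.82)/(5.70−3.82) ≈ 11.5819·Δt.
So d_LON = 226.02, d_NEW = 186.75, d_PKD = 211.05 km.
Circle about each station: (x + 115.6)² + (y + 25.0)² = 226.02²; (x + 89.1)² + (y − 103.4)² = 186.75²; (x + 37.7)² + (y + 103.7)² = 211.05².
Subtracting pairs of circle equations eliminates x²+y² and gives linear equations (the radical axes):
53.0 x + 256.8 y = 20851.49
155.8 x − 157.4 y = 4729.56
Solving the 2×2 system: x ≈ 93.0, y ≈ 62.0 km.

x ≈ 93.0 km, y ≈ 62.0 km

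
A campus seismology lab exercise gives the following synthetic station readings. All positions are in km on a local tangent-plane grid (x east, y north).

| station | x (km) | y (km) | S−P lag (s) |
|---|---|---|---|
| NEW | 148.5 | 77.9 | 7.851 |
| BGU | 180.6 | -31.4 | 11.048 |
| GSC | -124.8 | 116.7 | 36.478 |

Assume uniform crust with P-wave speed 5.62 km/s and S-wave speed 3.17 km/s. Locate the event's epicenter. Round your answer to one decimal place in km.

x ≈ 124.5 km, y ≈ 26.1 km

Distance from S−P lag: d = Δt · v_P v_S / (v_P − v_S) = Δt · (5.62·3.17)/(5.62−3.17) ≈ 7.2716·Δt.
So d_NEW = 57.09, d_BGU = 80.34, d_GSC = 265.25 km.
Circle about each station: (x − 148.5)² + (y − 77.9)² = 57.09²; (x − 180.6)² + (y + 31.4)² = 80.34²; (x + 124.8)² + (y − 116.7)² = 265.25².
Subtracting pairs of circle equations eliminates x²+y² and gives linear equations (the radical axes):
64.2 x − 218.6 y = 2286.41
-546.6 x + 77.6 y = -66025.02
Solving the 2×2 system: x ≈ 124.5, y ≈ 26.1 km.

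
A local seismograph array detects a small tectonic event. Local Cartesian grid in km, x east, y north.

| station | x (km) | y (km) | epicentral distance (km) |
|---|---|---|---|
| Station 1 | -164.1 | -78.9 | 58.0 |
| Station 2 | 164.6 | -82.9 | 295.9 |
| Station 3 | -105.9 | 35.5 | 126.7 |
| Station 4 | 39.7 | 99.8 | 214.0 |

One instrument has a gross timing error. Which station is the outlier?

Station 3

Solve using three stations at a time. Using Station 1, Station 2, Station 4 (subtract circle equations pairwise → linear system) gives (x, y) ≈ (-127.2, -34.1).
Distances from that point to each station vs reported:
  Station 1: calculated 58.0 vs reported 58.0 → residual 0.0 km
  Station 2: calculated 295.9 vs reported 295.9 → residual 0.0 km
  Station 3: calculated 72.8 vs reported 126.7 → residual 53.9 km
  Station 4: calculated 214.0 vs reported 214.0 → residual 0.0 km
Station 1, Station 2, Station 4 are mutually consistent (residuals ≈ 0); Station 3 is off by 53.9 km.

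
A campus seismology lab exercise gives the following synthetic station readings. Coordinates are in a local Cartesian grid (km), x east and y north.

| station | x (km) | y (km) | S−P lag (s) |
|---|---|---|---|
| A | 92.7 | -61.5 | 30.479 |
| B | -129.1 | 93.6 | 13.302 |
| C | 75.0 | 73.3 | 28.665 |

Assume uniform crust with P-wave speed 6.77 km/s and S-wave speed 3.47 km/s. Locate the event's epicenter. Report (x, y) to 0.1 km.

Distance from S−P lag: d = Δt · v_P v_S / (v_P − v_S) = Δt · (6.77·3.47)/(6.77−3.47) ≈ 7.1188·Δt.
So d_A = 216.97, d_B = 94.69, d_C = 204.06 km.
Circle about each station: (x − 92.7)² + (y + 61.5)² = 216.97²; (x + 129.1)² + (y − 93.6)² = 94.69²; (x − 75.0)² + (y − 73.3)² = 204.06².
Subtracting the A equation from the B and C equations removes the quadratic terms:
-443.6 x + 310.2 y = 51162.01
-35.4 x + 269.6 y = 4057.85
Solving the 2×2 system: x ≈ -115.4, y ≈ -0.1 km.
Check against A (with the unrounded x, y): √((x − 92.7)²+(y + 61.5)²) = 216.97 ≈ 216.97 km. ✓

(-115.4, -0.1)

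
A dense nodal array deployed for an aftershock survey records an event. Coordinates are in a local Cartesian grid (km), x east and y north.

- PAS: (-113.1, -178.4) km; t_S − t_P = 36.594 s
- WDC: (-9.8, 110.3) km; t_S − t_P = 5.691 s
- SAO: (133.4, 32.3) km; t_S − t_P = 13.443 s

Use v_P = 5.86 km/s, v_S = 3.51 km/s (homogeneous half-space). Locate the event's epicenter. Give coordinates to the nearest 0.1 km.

Distance from S−P lag: d = Δt · v_P v_S / (v_P − v_S) = Δt · (5.86·3.51)/(5.86−3.51) ≈ 8.7526·Δt.
So d_PAS = 320.29, d_WDC = 49.81, d_SAO = 117.66 km.
Circle about each station: (x + 113.1)² + (y + 178.4)² = 320.29²; (x + 9.8)² + (y − 110.3)² = 49.81²; (x − 133.4)² + (y − 32.3)² = 117.66².
Subtracting the PAS equation from the WDC and SAO equations removes the quadratic terms:
206.6 x + 577.4 y = 67748.61
493.0 x + 421.4 y = 62962.49
Solving the 2×2 system: x ≈ 39.5, y ≈ 103.2 km.

(39.5, 103.2)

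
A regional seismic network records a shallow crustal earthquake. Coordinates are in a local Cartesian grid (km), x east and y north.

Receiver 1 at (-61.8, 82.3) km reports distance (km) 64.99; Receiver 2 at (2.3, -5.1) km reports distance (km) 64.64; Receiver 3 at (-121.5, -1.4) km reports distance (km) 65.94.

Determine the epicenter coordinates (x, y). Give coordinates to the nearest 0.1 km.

-58.3 km east, 17.4 km north

Circle about each station: (x + 61.8)² + (y − 82.3)² = 64.99²; (x − 2.3)² + (y + 5.1)² = 64.64²; (x + 121.5)² + (y + 1.4)² = 65.94².
Subtracting the Receiver 1 equation from the Receiver 2 and Receiver 3 equations removes the quadratic terms:
128.2 x − 174.8 y = -10515.86
-119.4 x − 167.4 y = 4047.30
Solving the 2×2 system: x ≈ -58.3, y ≈ 17.4 km.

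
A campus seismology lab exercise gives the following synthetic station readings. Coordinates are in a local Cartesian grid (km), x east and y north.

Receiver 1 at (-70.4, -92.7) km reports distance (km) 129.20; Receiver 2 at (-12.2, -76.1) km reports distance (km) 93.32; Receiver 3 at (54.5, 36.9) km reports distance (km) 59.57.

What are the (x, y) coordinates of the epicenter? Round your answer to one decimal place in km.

Circle about each station: (x + 70.4)² + (y + 92.7)² = 129.20²; (x + 12.2)² + (y + 76.1)² = 93.32²; (x − 54.5)² + (y − 36.9)² = 59.57².
Subtracting pairs of circle equations eliminates x²+y² and gives linear equations (the radical axes):
116.4 x + 33.2 y = 374.62
249.8 x + 259.2 y = 3926.47
Solving the 2×2 system: x ≈ -1.5, y ≈ 16.6 km.

-1.5 km east, 16.6 km north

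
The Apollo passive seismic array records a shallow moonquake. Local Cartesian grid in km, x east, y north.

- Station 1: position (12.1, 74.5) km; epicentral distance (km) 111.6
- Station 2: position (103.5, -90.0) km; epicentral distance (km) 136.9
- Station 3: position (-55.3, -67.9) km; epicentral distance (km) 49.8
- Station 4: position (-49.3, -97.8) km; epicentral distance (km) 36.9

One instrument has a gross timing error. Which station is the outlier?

Station 4

Solve using three stations at a time. Using Station 1, Station 2, Station 3 (subtract circle equations pairwise → linear system) gives (x, y) ≈ (-20.6, -32.2).
Distances from that point to each station vs reported:
  Station 1: calculated 111.6 vs reported 111.6 → residual 0.0 km
  Station 2: calculated 136.9 vs reported 136.9 → residual 0.0 km
  Station 3: calculated 49.8 vs reported 49.8 → residual 0.0 km
  Station 4: calculated 71.6 vs reported 36.9 → residual 34.7 km
Station 1, Station 2, Station 3 are mutually consistent (residuals ≈ 0); Station 4 is off by 34.7 km.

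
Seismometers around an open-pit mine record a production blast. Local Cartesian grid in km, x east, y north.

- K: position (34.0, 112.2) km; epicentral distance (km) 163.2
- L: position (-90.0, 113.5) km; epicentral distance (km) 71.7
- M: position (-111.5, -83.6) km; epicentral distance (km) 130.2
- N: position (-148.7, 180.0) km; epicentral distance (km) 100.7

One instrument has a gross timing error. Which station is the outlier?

N

Solve using three stations at a time. Using K, L, M (subtract circle equations pairwise → linear system) gives (x, y) ≈ (-115.4, 46.5).
Distances from that point to each station vs reported:
  K: calculated 163.2 vs reported 163.2 → residual 0.0 km
  L: calculated 71.6 vs reported 71.7 → residual 0.1 km
  M: calculated 130.2 vs reported 130.2 → residual 0.0 km
  N: calculated 137.6 vs reported 100.7 → residual 36.9 km
K, L, M are mutually consistent (residuals ≈ 0); N is off by 36.9 km.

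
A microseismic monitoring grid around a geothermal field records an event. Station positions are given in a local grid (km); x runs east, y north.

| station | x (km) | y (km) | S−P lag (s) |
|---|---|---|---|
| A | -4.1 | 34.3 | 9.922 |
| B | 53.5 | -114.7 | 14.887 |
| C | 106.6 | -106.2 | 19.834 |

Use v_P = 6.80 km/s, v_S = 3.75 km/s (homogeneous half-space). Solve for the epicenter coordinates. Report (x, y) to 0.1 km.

Distance from S−P lag: d = Δt · v_P v_S / (v_P − v_S) = Δt · (6.80·3.75)/(6.80−3.75) ≈ 8.3607·Δt.
So d_A = 82.95, d_B = 124.47, d_C = 165.83 km.
Circle about each station: (x + 4.1)² + (y − 34.3)² = 82.95²; (x − 53.5)² + (y + 114.7)² = 124.47²; (x − 106.6)² + (y + 106.2)² = 165.83².
Subtracting the A equation from the B and C equations removes the quadratic terms:
115.2 x − 298.0 y = 6212.96
221.4 x − 281.0 y = 829.81
Solving the 2×2 system: x ≈ -44.6, y ≈ -38.1 km.

-44.6 km east, -38.1 km north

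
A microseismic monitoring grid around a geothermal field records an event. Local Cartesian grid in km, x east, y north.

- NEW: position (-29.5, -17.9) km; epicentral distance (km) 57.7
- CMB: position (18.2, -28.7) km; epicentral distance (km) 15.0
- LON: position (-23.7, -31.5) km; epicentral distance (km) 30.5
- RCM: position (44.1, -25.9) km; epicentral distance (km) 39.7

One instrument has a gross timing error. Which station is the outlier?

NEW

Solve using three stations at a time. Using CMB, LON, RCM (subtract circle equations pairwise → linear system) gives (x, y) ≈ (6.1, -37.3).
Distances from that point to each station vs reported:
  NEW: calculated 40.6 vs reported 57.7 → residual 17.1 km
  CMB: calculated 14.8 vs reported 15.0 → residual 0.2 km
  LON: calculated 30.4 vs reported 30.5 → residual 0.1 km
  RCM: calculated 39.6 vs reported 39.7 → residual 0.1 km
CMB, LON, RCM are mutually consistent (residuals ≈ 0); NEW is off by 17.1 km.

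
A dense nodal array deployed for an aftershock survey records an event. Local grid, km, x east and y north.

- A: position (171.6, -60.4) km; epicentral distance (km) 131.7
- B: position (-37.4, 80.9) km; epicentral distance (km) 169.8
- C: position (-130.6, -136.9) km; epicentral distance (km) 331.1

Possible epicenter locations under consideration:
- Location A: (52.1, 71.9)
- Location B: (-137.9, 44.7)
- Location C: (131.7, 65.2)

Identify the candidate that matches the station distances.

For each candidate, compare |candidate − station| to the reported distance:
Location A: residuals A 46.6, B 79.8, C 53.7 → max 79.8 km
Location B: residuals A 195.2, B 63.0, C 149.4 → max 195.2 km
Location C: residuals A 0.1, B 0.0, C 0.0 → max 0.1 km
Only Location C has all residuals ≈ 0.

Location C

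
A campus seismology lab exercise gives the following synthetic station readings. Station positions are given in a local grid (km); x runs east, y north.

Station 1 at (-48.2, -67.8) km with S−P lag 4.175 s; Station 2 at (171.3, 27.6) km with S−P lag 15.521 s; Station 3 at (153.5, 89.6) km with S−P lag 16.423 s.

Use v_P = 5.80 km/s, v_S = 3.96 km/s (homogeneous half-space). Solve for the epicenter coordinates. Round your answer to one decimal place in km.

Distance from S−P lag: d = Δt · v_P v_S / (v_P − v_S) = Δt · (5.80·3.96)/(5.80−3.96) ≈ 12.4826·Δt.
So d_Station 1 = 52.11, d_Station 2 = 193.74, d_Station 3 = 205.00 km.
Circle about each station: (x + 48.2)² + (y + 67.8)² = 52.11²; (x − 171.3)² + (y − 27.6)² = 193.74²; (x − 153.5)² + (y − 89.6)² = 205.00².
Subtracting pairs of circle equations eliminates x²+y² and gives linear equations (the radical axes):
439.0 x + 190.8 y = -11634.37
403.4 x + 314.8 y = -14639.22
Solving the 2×2 system: x ≈ -14.2, y ≈ -28.3 km.
Check against Station 1 (with the unrounded x, y): √((x + 48.2)²+(y + 67.8)²) = 52.11 ≈ 52.11 km. ✓

(-14.2, -28.3)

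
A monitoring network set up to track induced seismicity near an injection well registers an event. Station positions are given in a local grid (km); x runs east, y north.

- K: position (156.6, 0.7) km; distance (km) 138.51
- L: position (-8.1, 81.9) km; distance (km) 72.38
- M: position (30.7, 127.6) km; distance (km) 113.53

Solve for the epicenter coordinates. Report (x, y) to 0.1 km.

Circle about each station: (x − 156.6)² + (y − 0.7)² = 138.51²; (x + 8.1)² + (y − 81.9)² = 72.38²; (x − 30.7)² + (y − 127.6)² = 113.53².
Subtracting the K equation from the L and M equations removes the quadratic terms:
-329.4 x + 162.4 y = -3804.67
-251.8 x + 253.8 y = -1003.84
Solving the 2×2 system: x ≈ 18.8, y ≈ 14.7 km.
Check against K (with the unrounded x, y): √((x − 156.6)²+(y − 0.7)²) = 138.52 ≈ 138.51 km. ✓

x ≈ 18.8 km, y ≈ 14.7 km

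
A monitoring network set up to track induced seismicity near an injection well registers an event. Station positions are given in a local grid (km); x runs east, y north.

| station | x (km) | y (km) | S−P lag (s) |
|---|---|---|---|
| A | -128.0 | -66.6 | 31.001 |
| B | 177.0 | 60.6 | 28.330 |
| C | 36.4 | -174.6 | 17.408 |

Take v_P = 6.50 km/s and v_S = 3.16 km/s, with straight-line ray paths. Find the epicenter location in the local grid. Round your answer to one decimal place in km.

(62.6, -70.8)

Distance from S−P lag: d = Δt · v_P v_S / (v_P − v_S) = Δt · (6.50·3.16)/(6.50−3.16) ≈ 6.1497·Δt.
So d_A = 190.65, d_B = 174.22, d_C = 107.05 km.
Circle about each station: (x + 128.0)² + (y + 66.6)² = 190.65²; (x − 177.0)² + (y − 60.6)² = 174.22²; (x − 36.4)² + (y + 174.6)² = 107.05².
Subtracting the A equation from the B and C equations removes the quadratic terms:
610.0 x + 254.4 y = 20176.61
328.8 x − 216.0 y = 35878.28
Solving the 2×2 system: x ≈ 62.6, y ≈ -70.8 km.
Check against A (with the unrounded x, y): √((x + 128.0)²+(y + 66.6)²) = 190.65 ≈ 190.65 km. ✓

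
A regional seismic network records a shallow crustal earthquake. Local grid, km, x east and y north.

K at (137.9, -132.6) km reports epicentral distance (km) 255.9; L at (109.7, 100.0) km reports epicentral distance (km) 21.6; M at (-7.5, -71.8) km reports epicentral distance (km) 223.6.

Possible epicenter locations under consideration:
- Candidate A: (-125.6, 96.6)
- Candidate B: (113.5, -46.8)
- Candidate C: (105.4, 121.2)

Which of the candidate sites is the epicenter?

For each candidate, compare |candidate − station| to the reported distance:
Candidate A: residuals K 93.3, L 213.7, M 17.9 → max 213.7 km
Candidate B: residuals K 166.7, L 125.2, M 100.0 → max 166.7 km
Candidate C: residuals K 0.0, L 0.0, M 0.0 → max 0.0 km
Only Candidate C has all residuals ≈ 0.

Candidate C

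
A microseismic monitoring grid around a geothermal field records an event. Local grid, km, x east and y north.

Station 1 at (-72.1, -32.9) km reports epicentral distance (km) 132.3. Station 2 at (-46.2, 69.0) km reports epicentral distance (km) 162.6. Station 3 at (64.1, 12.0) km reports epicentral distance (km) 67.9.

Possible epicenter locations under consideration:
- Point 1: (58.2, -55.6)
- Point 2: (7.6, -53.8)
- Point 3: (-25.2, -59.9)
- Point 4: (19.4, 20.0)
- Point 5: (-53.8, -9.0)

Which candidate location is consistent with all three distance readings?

Point 1

For each candidate, compare |candidate − station| to the reported distance:
Point 1: residuals Station 1 0.0, Station 2 0.0, Station 3 0.0 → max 0.0 km
Point 2: residuals Station 1 49.9, Station 2 28.5, Station 3 18.8 → max 49.9 km
Point 3: residuals Station 1 78.2, Station 2 32.0, Station 3 46.7 → max 78.2 km
Point 4: residuals Station 1 26.6, Station 2 80.7, Station 3 22.5 → max 80.7 km
Point 5: residuals Station 1 102.2, Station 2 84.2, Station 3 51.9 → max 102.2 km
Only Point 1 has all residuals ≈ 0.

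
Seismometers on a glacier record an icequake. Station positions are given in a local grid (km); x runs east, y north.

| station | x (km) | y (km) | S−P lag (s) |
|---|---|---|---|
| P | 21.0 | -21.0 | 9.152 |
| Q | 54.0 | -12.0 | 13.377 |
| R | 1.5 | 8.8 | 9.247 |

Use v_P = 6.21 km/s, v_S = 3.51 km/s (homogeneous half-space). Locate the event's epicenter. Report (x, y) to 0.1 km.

Distance from S−P lag: d = Δt · v_P v_S / (v_P − v_S) = Δt · (6.21·3.51)/(6.21−3.51) ≈ 8.0730·Δt.
So d_P = 73.88, d_Q = 107.99, d_R = 74.65 km.
Circle about each station: (x − 21.0)² + (y + 21.0)² = 73.88²; (x − 54.0)² + (y + 12.0)² = 107.99²; (x − 1.5)² + (y − 8.8)² = 74.65².
Subtracting the P equation from the Q and R equations removes the quadratic terms:
66.0 x + 18.0 y = -4025.59
-39.0 x + 59.6 y = -916.68
Solving the 2×2 system: x ≈ -48.2, y ≈ -46.9 km.

-48.2 km east, -46.9 km north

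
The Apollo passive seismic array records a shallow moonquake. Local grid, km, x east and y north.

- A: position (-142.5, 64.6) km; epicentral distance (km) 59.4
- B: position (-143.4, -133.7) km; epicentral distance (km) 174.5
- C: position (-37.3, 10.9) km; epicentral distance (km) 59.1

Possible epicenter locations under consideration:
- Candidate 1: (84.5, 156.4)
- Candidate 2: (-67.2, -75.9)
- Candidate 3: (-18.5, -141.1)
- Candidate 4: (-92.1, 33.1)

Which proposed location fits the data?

For each candidate, compare |candidate − station| to the reported distance:
Candidate 1: residuals A 185.5, B 194.4, C 130.7 → max 194.4 km
Candidate 2: residuals A 100.0, B 78.9, C 32.7 → max 100.0 km
Candidate 3: residuals A 180.8, B 49.4, C 94.1 → max 180.8 km
Candidate 4: residuals A 0.0, B 0.0, C 0.0 → max 0.0 km
Only Candidate 4 has all residuals ≈ 0.

Candidate 4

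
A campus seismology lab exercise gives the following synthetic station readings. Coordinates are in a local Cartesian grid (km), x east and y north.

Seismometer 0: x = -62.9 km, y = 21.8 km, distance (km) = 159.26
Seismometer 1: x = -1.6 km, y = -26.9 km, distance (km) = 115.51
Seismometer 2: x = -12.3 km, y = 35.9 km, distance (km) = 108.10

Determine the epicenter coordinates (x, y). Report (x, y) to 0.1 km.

Circle about each station: (x + 62.9)² + (y − 21.8)² = 159.26²; (x + 1.6)² + (y + 26.9)² = 115.51²; (x + 12.3)² + (y − 35.9)² = 108.10².
Subtracting the Seismometer 0 equation from the Seismometer 1 and Seismometer 2 equations removes the quadratic terms:
122.6 x − 97.4 y = 8315.71
101.2 x + 28.2 y = 10686.59
Solving the 2×2 system: x ≈ 95.8, y ≈ 35.2 km.

(95.8, 35.2)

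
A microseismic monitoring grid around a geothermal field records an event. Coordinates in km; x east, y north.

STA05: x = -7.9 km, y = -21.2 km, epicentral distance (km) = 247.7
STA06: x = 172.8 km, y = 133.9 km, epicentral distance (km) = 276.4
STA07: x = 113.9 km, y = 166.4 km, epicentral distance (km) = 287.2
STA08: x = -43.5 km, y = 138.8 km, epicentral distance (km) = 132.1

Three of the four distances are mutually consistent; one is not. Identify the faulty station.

STA06

Solve using three stations at a time. Using STA05, STA07, STA08 (subtract circle equations pairwise → linear system) gives (x, y) ≈ (-173.2, 163.2).
Distances from that point to each station vs reported:
  STA05: calculated 247.7 vs reported 247.7 → residual 0.0 km
  STA06: calculated 347.3 vs reported 276.4 → residual 70.9 km
  STA07: calculated 287.2 vs reported 287.2 → residual 0.0 km
  STA08: calculated 132.0 vs reported 132.1 → residual 0.1 km
STA05, STA07, STA08 are mutually consistent (residuals ≈ 0); STA06 is off by 70.9 km.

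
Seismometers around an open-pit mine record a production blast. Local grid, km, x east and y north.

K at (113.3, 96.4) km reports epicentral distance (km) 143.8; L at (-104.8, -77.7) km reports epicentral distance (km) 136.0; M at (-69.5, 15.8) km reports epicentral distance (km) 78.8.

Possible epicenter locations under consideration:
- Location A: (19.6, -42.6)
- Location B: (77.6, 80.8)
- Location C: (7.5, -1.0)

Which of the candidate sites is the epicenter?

For each candidate, compare |candidate − station| to the reported distance:
Location A: residuals K 23.8, L 6.7, M 27.7 → max 27.7 km
Location B: residuals K 104.8, L 105.6, M 82.0 → max 105.6 km
Location C: residuals K 0.0, L 0.0, M 0.0 → max 0.0 km
Only Location C has all residuals ≈ 0.

Location C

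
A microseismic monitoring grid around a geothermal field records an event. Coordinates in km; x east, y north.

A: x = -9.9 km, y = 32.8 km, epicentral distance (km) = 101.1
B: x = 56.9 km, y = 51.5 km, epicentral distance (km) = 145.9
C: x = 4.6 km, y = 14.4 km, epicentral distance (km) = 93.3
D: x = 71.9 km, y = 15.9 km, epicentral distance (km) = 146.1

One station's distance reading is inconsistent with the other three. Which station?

B

Solve using three stations at a time. Using A, C, D (subtract circle equations pairwise → linear system) gives (x, y) ≈ (-54.0, -58.1).
Distances from that point to each station vs reported:
  A: calculated 101.0 vs reported 101.1 → residual 0.1 km
  B: calculated 155.9 vs reported 145.9 → residual 10.0 km
  C: calculated 93.2 vs reported 93.3 → residual 0.1 km
  D: calculated 146.1 vs reported 146.1 → residual 0.0 km
A, C, D are mutually consistent (residuals ≈ 0); B is off by 10.0 km.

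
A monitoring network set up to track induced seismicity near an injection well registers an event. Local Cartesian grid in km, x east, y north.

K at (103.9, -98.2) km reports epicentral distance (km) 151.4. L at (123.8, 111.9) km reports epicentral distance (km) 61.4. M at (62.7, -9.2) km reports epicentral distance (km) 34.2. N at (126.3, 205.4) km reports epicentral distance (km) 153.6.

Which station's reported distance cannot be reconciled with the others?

M

Solve using three stations at a time. Using K, L, N (subtract circle equations pairwise → linear system) gives (x, y) ≈ (106.3, 53.1).
Distances from that point to each station vs reported:
  K: calculated 151.4 vs reported 151.4 → residual 0.0 km
  L: calculated 61.3 vs reported 61.4 → residual 0.1 km
  M: calculated 76.1 vs reported 34.2 → residual 41.9 km
  N: calculated 153.6 vs reported 153.6 → residual 0.0 km
K, L, N are mutually consistent (residuals ≈ 0); M is off by 41.9 km.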